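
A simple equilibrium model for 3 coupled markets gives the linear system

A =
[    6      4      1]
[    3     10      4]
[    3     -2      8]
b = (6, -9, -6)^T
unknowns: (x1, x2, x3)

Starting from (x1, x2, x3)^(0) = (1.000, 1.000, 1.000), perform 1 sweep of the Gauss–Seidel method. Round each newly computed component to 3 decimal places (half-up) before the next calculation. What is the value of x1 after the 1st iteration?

0.167

Iteration 1:
  x1 = (6 - (4)·1.000 - (1)·1.000) / (6) = 0.167
  x2 = (-9 - (3)·0.167 - (4)·1.000) / (10) = -1.350
  x3 = (-6 - (3)·0.167 - (-2)·-1.350) / (8) = -1.150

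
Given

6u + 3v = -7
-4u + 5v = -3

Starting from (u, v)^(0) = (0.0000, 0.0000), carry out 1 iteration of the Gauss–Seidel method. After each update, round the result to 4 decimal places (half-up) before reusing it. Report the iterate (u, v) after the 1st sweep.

(-1.1667, -1.5334)

Iteration 1:
  u = (-7 - (3)·0.0000) / (6) = -1.1667
  v = (-3 - (-4)·-1.1667) / (5) = -1.5334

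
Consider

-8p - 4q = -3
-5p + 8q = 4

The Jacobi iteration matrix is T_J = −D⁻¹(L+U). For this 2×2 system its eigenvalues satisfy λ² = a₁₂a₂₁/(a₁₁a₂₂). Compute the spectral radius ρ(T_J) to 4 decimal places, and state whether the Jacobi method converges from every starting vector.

0.5590

a₁₂a₂₁/(a₁₁a₂₂) = (-4)·(-5) / ((-8)·(8)) = -0.312500
ρ = √|-0.312500| = √0.312500 = 0.5590
ρ < 1, so Jacobi converges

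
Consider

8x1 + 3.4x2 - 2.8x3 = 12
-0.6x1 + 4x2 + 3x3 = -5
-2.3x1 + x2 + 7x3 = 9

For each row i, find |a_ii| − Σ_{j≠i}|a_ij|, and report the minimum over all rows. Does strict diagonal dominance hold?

row 1: |8| − (3.4+2.8) = 1.8
row 2: |4| − (0.6+3) = 0.4
row 3: |7| − (2.3+1) = 3.7
minimum over rows = 0.4 → strictly diagonally dominant (convergence guaranteed)

0.4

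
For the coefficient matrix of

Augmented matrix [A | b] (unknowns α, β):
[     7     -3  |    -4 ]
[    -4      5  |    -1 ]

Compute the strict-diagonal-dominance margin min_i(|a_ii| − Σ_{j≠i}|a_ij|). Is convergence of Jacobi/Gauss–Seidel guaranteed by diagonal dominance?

row 1: |7| − (3) = 4
row 2: |5| − (4) = 1
minimum over rows = 1 → strictly diagonally dominant (convergence guaranteed)

1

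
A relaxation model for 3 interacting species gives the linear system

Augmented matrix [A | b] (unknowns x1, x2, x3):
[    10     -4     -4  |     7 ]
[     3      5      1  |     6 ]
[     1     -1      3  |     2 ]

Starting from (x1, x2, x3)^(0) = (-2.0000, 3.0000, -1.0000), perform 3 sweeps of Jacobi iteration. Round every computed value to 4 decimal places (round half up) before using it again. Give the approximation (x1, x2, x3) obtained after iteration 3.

(1.0466, -0.6106, -0.2800)

Iteration 1:
  x1 = (7 - (-4)·3.0000 - (-4)·-1.0000) / (10) = 1.5000
  x2 = (6 - (3)·-2.0000 - (1)·-1.0000) / (5) = 2.6000
  x3 = (2 - (1)·-2.0000 - (-1)·3.0000) / (3) = 2.3333
Iteration 2:
  x1 = (7 - (-4)·2.6000 - (-4)·2.3333) / (10) = 2.6733
  x2 = (6 - (3)·1.5000 - (1)·2.3333) / (5) = -0.1667
  x3 = (2 - (1)·1.5000 - (-1)·2.6000) / (3) = 1.0333
Iteration 3:
  x1 = (7 - (-4)·-0.1667 - (-4)·1.0333) / (10) = 1.0466
  x2 = (6 - (3)·2.6733 - (1)·1.0333) / (5) = -0.6106
  x3 = (2 - (1)·2.6733 - (-1)·-0.1667) / (3) = -0.2800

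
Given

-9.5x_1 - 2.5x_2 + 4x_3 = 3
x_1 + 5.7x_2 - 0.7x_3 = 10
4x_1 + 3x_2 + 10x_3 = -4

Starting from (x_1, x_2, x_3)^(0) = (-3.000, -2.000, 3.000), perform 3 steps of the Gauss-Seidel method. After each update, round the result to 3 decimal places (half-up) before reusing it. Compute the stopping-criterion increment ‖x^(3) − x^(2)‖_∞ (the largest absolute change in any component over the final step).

Iteration 1:
  x_1 = (3 - (-2.5)·-2.000 - (4)·3.000) / (-9.5) = 1.474
  x_2 = (10 - (1)·1.474 - (-0.7)·3.000) / (5.7) = 1.864
  x_3 = (-4 - (4)·1.474 - (3)·1.864) / (10) = -1.549
Iteration 2:
  x_1 = (3 - (-2.5)·1.864 - (4)·-1.549) / (-9.5) = -1.459
  x_2 = (10 - (1)·-1.459 - (-0.7)·-1.549) / (5.7) = 1.820
  x_3 = (-4 - (4)·-1.459 - (3)·1.820) / (10) = -0.362
Iteration 3:
  x_1 = (3 - (-2.5)·1.820 - (4)·-0.362) / (-9.5) = -0.947
  x_2 = (10 - (1)·-0.947 - (-0.7)·-0.362) / (5.7) = 1.876
  x_3 = (-4 - (4)·-0.947 - (3)·1.876) / (10) = -0.584
Change: (0.512, 0.056, -0.222) → max |·| = 0.512

0.512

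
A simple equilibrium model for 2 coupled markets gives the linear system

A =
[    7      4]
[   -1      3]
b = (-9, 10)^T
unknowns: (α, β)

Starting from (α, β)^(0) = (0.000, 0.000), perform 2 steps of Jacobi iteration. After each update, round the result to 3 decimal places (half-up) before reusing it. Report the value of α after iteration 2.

Iteration 1:
  α = (-9 - (4)·0.000) / (7) = -1.286
  β = (10 - (-1)·0.000) / (3) = 3.333
Iteration 2:
  α = (-9 - (4)·3.333) / (7) = -3.190
  β = (10 - (-1)·-1.286) / (3) = 2.905

-3.190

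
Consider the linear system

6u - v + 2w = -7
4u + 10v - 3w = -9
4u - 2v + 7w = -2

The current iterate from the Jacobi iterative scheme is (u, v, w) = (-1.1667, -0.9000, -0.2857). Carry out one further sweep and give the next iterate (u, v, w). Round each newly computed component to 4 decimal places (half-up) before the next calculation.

(-1.2214, -0.5190, 0.1238)

One sweep:
  u = (-7 - (-1)·-0.9000 - (2)·-0.2857) / (6) = -1.2214
  v = (-9 - (4)·-1.1667 - (-3)·-0.2857) / (10) = -0.5190
  w = (-2 - (4)·-1.1667 - (-2)·-0.9000) / (7) = 0.1238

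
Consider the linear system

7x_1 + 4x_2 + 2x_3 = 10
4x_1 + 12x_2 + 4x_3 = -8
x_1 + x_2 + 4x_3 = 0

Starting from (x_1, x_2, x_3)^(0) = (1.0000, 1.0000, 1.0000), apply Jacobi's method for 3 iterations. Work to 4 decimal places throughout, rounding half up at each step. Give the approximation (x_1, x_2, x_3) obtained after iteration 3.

Iteration 1:
  x_1 = (10 - (4)·1.0000 - (2)·1.0000) / (7) = 0.5714
  x_2 = (-8 - (4)·1.0000 - (4)·1.0000) / (12) = -1.3333
  x_3 = (0 - (1)·1.0000 - (1)·1.0000) / (4) = -0.5000
Iteration 2:
  x_1 = (10 - (4)·-1.3333 - (2)·-0.5000) / (7) = 2.3333
  x_2 = (-8 - (4)·0.5714 - (4)·-0.5000) / (12) = -0.6905
  x_3 = (0 - (1)·0.5714 - (1)·-1.3333) / (4) = 0.1905
Iteration 3:
  x_1 = (10 - (4)·-0.6905 - (2)·0.1905) / (7) = 1.7687
  x_2 = (-8 - (4)·2.3333 - (4)·0.1905) / (12) = -1.5079
  x_3 = (0 - (1)·2.3333 - (1)·-0.6905) / (4) = -0.4107

(1.7687, -1.5079, -0.4107)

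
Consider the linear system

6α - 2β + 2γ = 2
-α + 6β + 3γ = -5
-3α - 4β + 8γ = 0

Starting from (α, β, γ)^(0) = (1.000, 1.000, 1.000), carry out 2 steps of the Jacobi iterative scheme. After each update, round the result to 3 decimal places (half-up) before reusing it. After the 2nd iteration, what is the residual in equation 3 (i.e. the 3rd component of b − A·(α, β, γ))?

-2.229

Iteration 1:
  α = (2 - (-2)·1.000 - (2)·1.000) / (6) = 0.333
  β = (-5 - (-1)·1.000 - (3)·1.000) / (6) = -1.167
  γ = (0 - (-3)·1.000 - (-4)·1.000) / (8) = 0.875
Iteration 2:
  α = (2 - (-2)·-1.167 - (2)·0.875) / (6) = -0.347
  β = (-5 - (-1)·0.333 - (3)·0.875) / (6) = -1.215
  γ = (0 - (-3)·0.333 - (-4)·-1.167) / (8) = -0.459
Residual b − A·x = (2.570, 3.320, -2.229)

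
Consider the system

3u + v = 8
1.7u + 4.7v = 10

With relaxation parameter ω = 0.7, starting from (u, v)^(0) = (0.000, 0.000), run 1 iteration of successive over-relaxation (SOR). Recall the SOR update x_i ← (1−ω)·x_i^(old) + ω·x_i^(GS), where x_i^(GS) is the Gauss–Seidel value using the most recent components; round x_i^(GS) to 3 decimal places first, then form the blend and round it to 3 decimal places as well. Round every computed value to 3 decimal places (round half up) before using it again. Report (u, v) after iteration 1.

(1.867, 1.016)

Iteration 1:
  u: GS value = (8 - (1)·0.000) / (3) = 2.667;  u ← (1−ω)·0.000 + ω·2.667 = 1.867
  v: GS value = (10 - (1.7)·1.867) / (4.7) = 1.452;  v ← (1−ω)·0.000 + ω·1.452 = 1.016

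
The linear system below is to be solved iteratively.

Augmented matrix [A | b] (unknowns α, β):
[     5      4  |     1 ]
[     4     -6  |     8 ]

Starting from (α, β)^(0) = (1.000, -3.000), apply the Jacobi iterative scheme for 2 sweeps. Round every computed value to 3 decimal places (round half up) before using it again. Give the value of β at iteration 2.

Iteration 1:
  α = (1 - (4)·-3.000) / (5) = 2.600
  β = (8 - (4)·1.000) / (-6) = -0.667
Iteration 2:
  α = (1 - (4)·-0.667) / (5) = 0.734
  β = (8 - (4)·2.600) / (-6) = 0.400

0.400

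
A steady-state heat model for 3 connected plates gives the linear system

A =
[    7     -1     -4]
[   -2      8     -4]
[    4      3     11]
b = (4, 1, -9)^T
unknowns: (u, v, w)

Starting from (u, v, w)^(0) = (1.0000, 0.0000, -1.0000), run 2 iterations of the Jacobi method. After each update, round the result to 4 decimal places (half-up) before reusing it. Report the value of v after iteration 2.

Iteration 1:
  u = (4 - (-1)·0.0000 - (-4)·-1.0000) / (7) = 0.0000
  v = (1 - (-2)·1.0000 - (-4)·-1.0000) / (8) = -0.1250
  w = (-9 - (4)·1.0000 - (3)·0.0000) / (11) = -1.1818
Iteration 2:
  u = (4 - (-1)·-0.1250 - (-4)·-1.1818) / (7) = -0.1217
  v = (1 - (-2)·0.0000 - (-4)·-1.1818) / (8) = -0.4659
  w = (-9 - (4)·0.0000 - (3)·-0.1250) / (11) = -0.7841

-0.4659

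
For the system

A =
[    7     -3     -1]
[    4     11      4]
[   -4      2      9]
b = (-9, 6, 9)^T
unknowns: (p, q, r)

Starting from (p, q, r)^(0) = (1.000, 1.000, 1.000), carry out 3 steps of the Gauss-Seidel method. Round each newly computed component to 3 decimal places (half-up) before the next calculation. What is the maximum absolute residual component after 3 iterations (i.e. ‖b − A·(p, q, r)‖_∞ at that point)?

Iteration 1:
  p = (-9 - (-3)·1.000 - (-1)·1.000) / (7) = -0.714
  q = (6 - (4)·-0.714 - (4)·1.000) / (11) = 0.441
  r = (9 - (-4)·-0.714 - (2)·0.441) / (9) = 0.585
Iteration 2:
  p = (-9 - (-3)·0.441 - (-1)·0.585) / (7) = -1.013
  q = (6 - (4)·-1.013 - (4)·0.585) / (11) = 0.701
  r = (9 - (-4)·-1.013 - (2)·0.701) / (9) = 0.394
Iteration 3:
  p = (-9 - (-3)·0.701 - (-1)·0.394) / (7) = -0.929
  q = (6 - (4)·-0.929 - (4)·0.394) / (11) = 0.740
  r = (9 - (-4)·-0.929 - (2)·0.740) / (9) = 0.423
Residual b − A·x = (0.146, -0.116, -0.003); ∞-norm = 0.146

0.146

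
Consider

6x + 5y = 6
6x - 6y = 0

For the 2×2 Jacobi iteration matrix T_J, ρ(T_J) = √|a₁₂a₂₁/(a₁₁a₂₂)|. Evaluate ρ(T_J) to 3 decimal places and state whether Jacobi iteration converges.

0.913

a₁₂a₂₁/(a₁₁a₂₂) = (5)·(6) / ((6)·(-6)) = -0.833333
ρ = √|-0.833333| = √0.833333 = 0.913
ρ < 1, so Jacobi converges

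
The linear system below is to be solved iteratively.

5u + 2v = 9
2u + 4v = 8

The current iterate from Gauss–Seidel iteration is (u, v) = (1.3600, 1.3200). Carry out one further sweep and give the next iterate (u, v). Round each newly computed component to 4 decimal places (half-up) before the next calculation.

One sweep:
  u = (9 - (2)·1.3200) / (5) = 1.2720
  v = (8 - (2)·1.2720) / (4) = 1.3640

(1.2720, 1.3640)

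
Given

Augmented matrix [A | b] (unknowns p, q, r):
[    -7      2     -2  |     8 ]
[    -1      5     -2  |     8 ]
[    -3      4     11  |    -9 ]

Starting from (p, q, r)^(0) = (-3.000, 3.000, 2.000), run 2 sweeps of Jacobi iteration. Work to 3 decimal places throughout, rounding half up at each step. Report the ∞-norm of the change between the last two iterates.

Iteration 1:
  p = (8 - (2)·3.000 - (-2)·2.000) / (-7) = -0.857
  q = (8 - (-1)·-3.000 - (-2)·2.000) / (5) = 1.800
  r = (-9 - (-3)·-3.000 - (4)·3.000) / (11) = -2.727
Iteration 2:
  p = (8 - (2)·1.800 - (-2)·-2.727) / (-7) = 0.151
  q = (8 - (-1)·-0.857 - (-2)·-2.727) / (5) = 0.338
  r = (-9 - (-3)·-0.857 - (4)·1.800) / (11) = -1.706
Change: (1.008, -1.462, 1.021) → max |·| = 1.462

1.462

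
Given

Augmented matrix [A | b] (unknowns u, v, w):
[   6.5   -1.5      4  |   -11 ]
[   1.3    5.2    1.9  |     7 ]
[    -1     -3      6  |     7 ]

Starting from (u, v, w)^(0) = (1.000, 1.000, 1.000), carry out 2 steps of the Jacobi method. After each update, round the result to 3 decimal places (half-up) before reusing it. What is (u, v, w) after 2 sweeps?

(-2.652, 1.196, 1.186)

Iteration 1:
  u = (-11 - (-1.5)·1.000 - (4)·1.000) / (6.5) = -2.077
  v = (7 - (1.3)·1.000 - (1.9)·1.000) / (5.2) = 0.731
  w = (7 - (-1)·1.000 - (-3)·1.000) / (6) = 1.833
Iteration 2:
  u = (-11 - (-1.5)·0.731 - (4)·1.833) / (6.5) = -2.652
  v = (7 - (1.3)·-2.077 - (1.9)·1.833) / (5.2) = 1.196
  w = (7 - (-1)·-2.077 - (-3)·0.731) / (6) = 1.186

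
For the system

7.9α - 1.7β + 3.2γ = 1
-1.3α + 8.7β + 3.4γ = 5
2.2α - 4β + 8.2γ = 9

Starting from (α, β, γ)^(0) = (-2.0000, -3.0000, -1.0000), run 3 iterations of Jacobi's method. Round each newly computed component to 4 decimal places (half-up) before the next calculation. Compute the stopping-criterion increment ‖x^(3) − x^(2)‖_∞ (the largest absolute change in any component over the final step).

Iteration 1:
  α = (1 - (-1.7)·-3.0000 - (3.2)·-1.0000) / (7.9) = -0.1139
  β = (5 - (-1.3)·-2.0000 - (3.4)·-1.0000) / (8.7) = 0.6667
  γ = (9 - (2.2)·-2.0000 - (-4)·-3.0000) / (8.2) = 0.1707
Iteration 2:
  α = (1 - (-1.7)·0.6667 - (3.2)·0.1707) / (7.9) = 0.2009
  β = (5 - (-1.3)·-0.1139 - (3.4)·0.1707) / (8.7) = 0.4910
  γ = (9 - (2.2)·-0.1139 - (-4)·0.6667) / (8.2) = 1.4533
Iteration 3:
  α = (1 - (-1.7)·0.4910 - (3.2)·1.4533) / (7.9) = -0.3564
  β = (5 - (-1.3)·0.2009 - (3.4)·1.4533) / (8.7) = 0.0368
  γ = (9 - (2.2)·0.2009 - (-4)·0.4910) / (8.2) = 1.2832
Change: (-0.5573, -0.4542, -0.1701) → max |·| = 0.5573

0.5573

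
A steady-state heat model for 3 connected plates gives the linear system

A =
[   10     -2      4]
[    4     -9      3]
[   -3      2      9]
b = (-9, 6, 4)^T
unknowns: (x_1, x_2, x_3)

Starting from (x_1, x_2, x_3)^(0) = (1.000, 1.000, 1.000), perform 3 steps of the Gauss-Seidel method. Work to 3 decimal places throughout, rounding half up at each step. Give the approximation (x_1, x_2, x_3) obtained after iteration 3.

Iteration 1:
  x_1 = (-9 - (-2)·1.000 - (4)·1.000) / (10) = -1.100
  x_2 = (6 - (4)·-1.100 - (3)·1.000) / (-9) = -0.822
  x_3 = (4 - (-3)·-1.100 - (2)·-0.822) / (9) = 0.260
Iteration 2:
  x_1 = (-9 - (-2)·-0.822 - (4)·0.260) / (10) = -1.168
  x_2 = (6 - (4)·-1.168 - (3)·0.260) / (-9) = -1.099
  x_3 = (4 - (-3)·-1.168 - (2)·-1.099) / (9) = 0.299
Iteration 3:
  x_1 = (-9 - (-2)·-1.099 - (4)·0.299) / (10) = -1.239
  x_2 = (6 - (4)·-1.239 - (3)·0.299) / (-9) = -1.118
  x_3 = (4 - (-3)·-1.239 - (2)·-1.118) / (9) = 0.280

(-1.239, -1.118, 0.280)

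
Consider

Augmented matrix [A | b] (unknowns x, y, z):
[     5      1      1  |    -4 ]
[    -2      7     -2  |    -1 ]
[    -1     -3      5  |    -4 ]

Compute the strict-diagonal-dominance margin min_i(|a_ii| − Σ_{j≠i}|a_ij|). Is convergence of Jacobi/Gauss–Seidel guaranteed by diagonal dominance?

1

row 1: |5| − (1+1) = 3
row 2: |7| − (2+2) = 3
row 3: |5| − (1+3) = 1
minimum over rows = 1 → strictly diagonally dominant (convergence guaranteed)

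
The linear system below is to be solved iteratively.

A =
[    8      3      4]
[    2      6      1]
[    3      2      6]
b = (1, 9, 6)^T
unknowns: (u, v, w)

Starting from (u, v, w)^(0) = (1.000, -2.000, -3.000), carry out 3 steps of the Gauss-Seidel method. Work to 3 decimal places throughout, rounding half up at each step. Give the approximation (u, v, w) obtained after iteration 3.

(-0.718, 1.659, 0.806)

Iteration 1:
  u = (1 - (3)·-2.000 - (4)·-3.000) / (8) = 2.375
  v = (9 - (2)·2.375 - (1)·-3.000) / (6) = 1.208
  w = (6 - (3)·2.375 - (2)·1.208) / (6) = -0.590
Iteration 2:
  u = (1 - (3)·1.208 - (4)·-0.590) / (8) = -0.033
  v = (9 - (2)·-0.033 - (1)·-0.590) / (6) = 1.609
  w = (6 - (3)·-0.033 - (2)·1.609) / (6) = 0.480
Iteration 3:
  u = (1 - (3)·1.609 - (4)·0.480) / (8) = -0.718
  v = (9 - (2)·-0.718 - (1)·0.480) / (6) = 1.659
  w = (6 - (3)·-0.718 - (2)·1.659) / (6) = 0.806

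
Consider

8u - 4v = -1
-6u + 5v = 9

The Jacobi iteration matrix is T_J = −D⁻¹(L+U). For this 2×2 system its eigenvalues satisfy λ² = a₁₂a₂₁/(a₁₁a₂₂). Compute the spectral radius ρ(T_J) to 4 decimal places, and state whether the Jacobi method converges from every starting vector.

0.7746

a₁₂a₂₁/(a₁₁a₂₂) = (-4)·(-6) / ((8)·(5)) = 0.600000
ρ = √|0.600000| = √0.600000 = 0.7746
ρ < 1, so Jacobi converges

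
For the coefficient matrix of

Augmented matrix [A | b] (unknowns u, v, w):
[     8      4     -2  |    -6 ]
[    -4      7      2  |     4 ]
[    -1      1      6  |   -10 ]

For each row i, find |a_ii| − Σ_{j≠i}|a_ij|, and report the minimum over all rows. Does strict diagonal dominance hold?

1

row 1: |8| − (4+2) = 2
row 2: |7| − (4+2) = 1
row 3: |6| − (1+1) = 4
minimum over rows = 1 → strictly diagonally dominant (convergence guaranteed)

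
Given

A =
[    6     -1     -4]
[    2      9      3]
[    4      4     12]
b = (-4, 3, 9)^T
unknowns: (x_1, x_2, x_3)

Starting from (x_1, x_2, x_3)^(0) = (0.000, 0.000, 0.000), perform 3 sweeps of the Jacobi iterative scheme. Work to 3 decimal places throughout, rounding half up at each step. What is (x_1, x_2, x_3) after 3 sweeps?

Iteration 1:
  x_1 = (-4 - (-1)·0.000 - (-4)·0.000) / (6) = -0.667
  x_2 = (3 - (2)·0.000 - (3)·0.000) / (9) = 0.333
  x_3 = (9 - (4)·0.000 - (4)·0.000) / (12) = 0.750
Iteration 2:
  x_1 = (-4 - (-1)·0.333 - (-4)·0.750) / (6) = -0.111
  x_2 = (3 - (2)·-0.667 - (3)·0.750) / (9) = 0.232
  x_3 = (9 - (4)·-0.667 - (4)·0.333) / (12) = 0.861
Iteration 3:
  x_1 = (-4 - (-1)·0.232 - (-4)·0.861) / (6) = -0.054
  x_2 = (3 - (2)·-0.111 - (3)·0.861) / (9) = 0.071
  x_3 = (9 - (4)·-0.111 - (4)·0.232) / (12) = 0.710

(-0.054, 0.071, 0.710)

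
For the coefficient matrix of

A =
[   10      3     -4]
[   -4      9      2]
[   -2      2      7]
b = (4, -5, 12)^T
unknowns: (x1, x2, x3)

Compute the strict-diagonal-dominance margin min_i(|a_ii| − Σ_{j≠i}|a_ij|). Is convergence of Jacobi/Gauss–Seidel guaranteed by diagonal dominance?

row 1: |10| − (3+4) = 3
row 2: |9| − (4+2) = 3
row 3: |7| − (2+2) = 3
minimum over rows = 3 → strictly diagonally dominant (convergence guaranteed)

3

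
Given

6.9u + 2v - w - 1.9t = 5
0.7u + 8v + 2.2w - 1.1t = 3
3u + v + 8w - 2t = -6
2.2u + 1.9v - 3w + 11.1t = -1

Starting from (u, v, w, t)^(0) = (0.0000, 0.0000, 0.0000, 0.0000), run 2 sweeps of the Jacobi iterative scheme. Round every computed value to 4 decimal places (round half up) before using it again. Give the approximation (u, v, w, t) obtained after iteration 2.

Iteration 1:
  u = (5 - (2)·0.0000 - (-1)·0.0000 - (-1.9)·0.0000) / (6.9) = 0.7246
  v = (3 - (0.7)·0.0000 - (2.2)·0.0000 - (-1.1)·0.0000) / (8) = 0.3750
  w = (-6 - (3)·0.0000 - (1)·0.0000 - (-2)·0.0000) / (8) = -0.7500
  t = (-1 - (2.2)·0.0000 - (1.9)·0.0000 - (-3)·0.0000) / (11.1) = -0.0901
Iteration 2:
  u = (5 - (2)·0.3750 - (-1)·-0.7500 - (-1.9)·-0.0901) / (6.9) = 0.4824
  v = (3 - (0.7)·0.7246 - (2.2)·-0.7500 - (-1.1)·-0.0901) / (8) = 0.5055
  w = (-6 - (3)·0.7246 - (1)·0.3750 - (-2)·-0.0901) / (8) = -1.0911
  t = (-1 - (2.2)·0.7246 - (1.9)·0.3750 - (-3)·-0.7500) / (11.1) = -0.5006

(0.4824, 0.5055, -1.0911, -0.5006)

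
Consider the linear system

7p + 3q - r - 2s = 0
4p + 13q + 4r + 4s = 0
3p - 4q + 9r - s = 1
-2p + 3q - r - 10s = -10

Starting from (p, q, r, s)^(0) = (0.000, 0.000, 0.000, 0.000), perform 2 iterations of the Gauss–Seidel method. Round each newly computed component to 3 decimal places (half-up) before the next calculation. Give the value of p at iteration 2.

Iteration 1:
  p = (0 - (3)·0.000 - (-1)·0.000 - (-2)·0.000) / (7) = 0.000
  q = (0 - (4)·0.000 - (4)·0.000 - (4)·0.000) / (13) = 0.000
  r = (1 - (3)·0.000 - (-4)·0.000 - (-1)·0.000) / (9) = 0.111
  s = (-10 - (-2)·0.000 - (3)·0.000 - (-1)·0.111) / (-10) = 0.989
Iteration 2:
  p = (0 - (3)·0.000 - (-1)·0.111 - (-2)·0.989) / (7) = 0.298
  q = (0 - (4)·0.298 - (4)·0.111 - (4)·0.989) / (13) = -0.430
  r = (1 - (3)·0.298 - (-4)·-0.430 - (-1)·0.989) / (9) = -0.069
  s = (-10 - (-2)·0.298 - (3)·-0.430 - (-1)·-0.069) / (-10) = 0.818

0.298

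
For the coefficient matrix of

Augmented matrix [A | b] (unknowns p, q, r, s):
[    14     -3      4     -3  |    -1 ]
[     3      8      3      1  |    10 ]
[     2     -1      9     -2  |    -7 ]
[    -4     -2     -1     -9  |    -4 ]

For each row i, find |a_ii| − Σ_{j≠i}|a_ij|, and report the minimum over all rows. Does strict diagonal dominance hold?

row 1: |14| − (3+4+3) = 4
row 2: |8| − (3+3+1) = 1
row 3: |9| − (2+1+2) = 4
row 4: |-9| − (4+2+1) = 2
minimum over rows = 1 → strictly diagonally dominant (convergence guaranteed)

1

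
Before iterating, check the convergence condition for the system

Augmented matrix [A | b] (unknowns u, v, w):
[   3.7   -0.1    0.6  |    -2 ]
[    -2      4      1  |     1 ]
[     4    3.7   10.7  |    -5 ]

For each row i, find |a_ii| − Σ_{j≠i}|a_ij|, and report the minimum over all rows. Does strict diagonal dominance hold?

1

row 1: |3.7| − (0.1+0.6) = 3
row 2: |4| − (2+1) = 1
row 3: |10.7| − (4+3.7) = 3
minimum over rows = 1 → strictly diagonally dominant (convergence guaranteed)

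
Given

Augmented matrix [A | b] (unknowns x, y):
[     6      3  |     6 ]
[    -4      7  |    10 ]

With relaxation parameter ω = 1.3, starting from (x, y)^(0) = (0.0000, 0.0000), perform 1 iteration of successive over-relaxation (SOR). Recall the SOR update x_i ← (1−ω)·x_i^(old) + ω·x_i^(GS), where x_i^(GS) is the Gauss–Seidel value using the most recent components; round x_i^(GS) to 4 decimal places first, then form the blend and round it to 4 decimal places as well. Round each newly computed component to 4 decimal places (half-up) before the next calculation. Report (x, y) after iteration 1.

(1.3000, 2.8228)

Iteration 1:
  x: GS value = (6 - (3)·0.0000) / (6) = 1.0000;  x ← (1−ω)·0.0000 + ω·1.0000 = 1.3000
  y: GS value = (10 - (-4)·1.3000) / (7) = 2.1714;  y ← (1−ω)·0.0000 + ω·2.1714 = 2.8228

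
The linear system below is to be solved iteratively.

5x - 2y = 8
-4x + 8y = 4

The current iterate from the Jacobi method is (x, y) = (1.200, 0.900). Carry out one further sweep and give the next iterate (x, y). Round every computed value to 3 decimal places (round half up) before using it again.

One sweep:
  x = (8 - (-2)·0.900) / (5) = 1.960
  y = (4 - (-4)·1.200) / (8) = 1.100

(1.960, 1.100)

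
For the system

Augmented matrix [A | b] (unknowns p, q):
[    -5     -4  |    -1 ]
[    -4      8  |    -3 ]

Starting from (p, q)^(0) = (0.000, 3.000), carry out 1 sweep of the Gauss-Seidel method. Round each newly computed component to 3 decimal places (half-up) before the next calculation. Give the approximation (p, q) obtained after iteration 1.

Iteration 1:
  p = (-1 - (-4)·3.000) / (-5) = -2.200
  q = (-3 - (-4)·-2.200) / (8) = -1.475

(-2.200, -1.475)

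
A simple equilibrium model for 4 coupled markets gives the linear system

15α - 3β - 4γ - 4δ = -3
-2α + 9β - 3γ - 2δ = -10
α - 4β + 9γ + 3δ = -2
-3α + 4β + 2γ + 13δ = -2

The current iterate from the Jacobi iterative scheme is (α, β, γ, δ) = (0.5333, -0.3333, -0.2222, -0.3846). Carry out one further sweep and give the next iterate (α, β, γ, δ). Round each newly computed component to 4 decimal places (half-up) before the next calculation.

(-0.4285, -1.1521, -0.3014, 0.1060)

One sweep:
  α = (-3 - (-3)·-0.3333 - (-4)·-0.2222 - (-4)·-0.3846) / (15) = -0.4285
  β = (-10 - (-2)·0.5333 - (-3)·-0.2222 - (-2)·-0.3846) / (9) = -1.1521
  γ = (-2 - (1)·0.5333 - (-4)·-0.3333 - (3)·-0.3846) / (9) = -0.3014
  δ = (-2 - (-3)·0.5333 - (4)·-0.3333 - (2)·-0.2222) / (13) = 0.1060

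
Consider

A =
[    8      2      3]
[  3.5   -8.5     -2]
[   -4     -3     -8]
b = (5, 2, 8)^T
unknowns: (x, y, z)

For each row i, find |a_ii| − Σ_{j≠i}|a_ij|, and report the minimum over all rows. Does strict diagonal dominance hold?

row 1: |8| − (2+3) = 3
row 2: |-8.5| − (3.5+2) = 3
row 3: |-8| − (4+3) = 1
minimum over rows = 1 → strictly diagonally dominant (convergence guaranteed)

1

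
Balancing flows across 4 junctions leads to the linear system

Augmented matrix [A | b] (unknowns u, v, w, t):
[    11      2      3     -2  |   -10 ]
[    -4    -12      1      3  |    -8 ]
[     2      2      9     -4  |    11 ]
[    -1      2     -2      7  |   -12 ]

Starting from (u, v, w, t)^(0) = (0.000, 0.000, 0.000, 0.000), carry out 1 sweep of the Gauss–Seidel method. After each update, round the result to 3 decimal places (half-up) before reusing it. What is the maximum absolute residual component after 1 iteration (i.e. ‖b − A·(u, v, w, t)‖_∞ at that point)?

9.120

Iteration 1:
  u = (-10 - (2)·0.000 - (3)·0.000 - (-2)·0.000) / (11) = -0.909
  v = (-8 - (-4)·-0.909 - (1)·0.000 - (3)·0.000) / (-12) = 0.970
  w = (11 - (2)·-0.909 - (2)·0.970 - (-4)·0.000) / (9) = 1.209
  t = (-12 - (-1)·-0.909 - (2)·0.970 - (-2)·1.209) / (7) = -1.776
Residual b − A·x = (-9.120, 4.123, -7.107, 0.001); ∞-norm = 9.120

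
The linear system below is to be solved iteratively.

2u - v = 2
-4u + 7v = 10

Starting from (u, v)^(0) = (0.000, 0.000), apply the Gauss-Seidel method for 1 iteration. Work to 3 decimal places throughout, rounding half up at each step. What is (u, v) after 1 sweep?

(1.000, 2.000)

Iteration 1:
  u = (2 - (-1)·0.000) / (2) = 1.000
  v = (10 - (-4)·1.000) / (7) = 2.000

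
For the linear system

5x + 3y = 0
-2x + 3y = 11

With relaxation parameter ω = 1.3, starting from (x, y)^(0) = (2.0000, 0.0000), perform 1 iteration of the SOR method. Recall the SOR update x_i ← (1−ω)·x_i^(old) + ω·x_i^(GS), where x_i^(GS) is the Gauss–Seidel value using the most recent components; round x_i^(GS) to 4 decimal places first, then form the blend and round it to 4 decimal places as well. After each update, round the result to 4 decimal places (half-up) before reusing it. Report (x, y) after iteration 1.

Iteration 1:
  x: GS value = (0 - (3)·0.0000) / (5) = 0.0000;  x ← (1−ω)·2.0000 + ω·0.0000 = -0.6000
  y: GS value = (11 - (-2)·-0.6000) / (3) = 3.2667;  y ← (1−ω)·0.0000 + ω·3.2667 = 4.2467

(-0.6000, 4.2467)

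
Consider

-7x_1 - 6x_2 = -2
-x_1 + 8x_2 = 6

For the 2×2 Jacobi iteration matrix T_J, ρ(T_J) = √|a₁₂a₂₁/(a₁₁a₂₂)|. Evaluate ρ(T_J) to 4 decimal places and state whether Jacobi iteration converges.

0.3273

a₁₂a₂₁/(a₁₁a₂₂) = (-6)·(-1) / ((-7)·(8)) = -0.107143
ρ = √|-0.107143| = √0.107143 = 0.3273
ρ < 1, so Jacobi converges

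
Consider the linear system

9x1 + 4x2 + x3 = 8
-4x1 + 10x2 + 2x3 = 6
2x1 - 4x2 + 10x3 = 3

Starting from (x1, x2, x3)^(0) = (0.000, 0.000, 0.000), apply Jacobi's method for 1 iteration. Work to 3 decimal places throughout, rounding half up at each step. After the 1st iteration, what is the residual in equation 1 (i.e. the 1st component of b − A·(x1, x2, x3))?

Iteration 1:
  x1 = (8 - (4)·0.000 - (1)·0.000) / (9) = 0.889
  x2 = (6 - (-4)·0.000 - (2)·0.000) / (10) = 0.600
  x3 = (3 - (2)·0.000 - (-4)·0.000) / (10) = 0.300
Residual b − A·x = (-2.701, 2.956, 0.622)

-2.701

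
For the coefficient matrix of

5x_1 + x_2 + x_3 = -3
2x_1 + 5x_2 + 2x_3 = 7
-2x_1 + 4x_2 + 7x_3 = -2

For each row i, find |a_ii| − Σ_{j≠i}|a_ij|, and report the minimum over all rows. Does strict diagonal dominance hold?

1

row 1: |5| − (1+1) = 3
row 2: |5| − (2+2) = 1
row 3: |7| − (2+4) = 1
minimum over rows = 1 → strictly diagonally dominant (convergence guaranteed)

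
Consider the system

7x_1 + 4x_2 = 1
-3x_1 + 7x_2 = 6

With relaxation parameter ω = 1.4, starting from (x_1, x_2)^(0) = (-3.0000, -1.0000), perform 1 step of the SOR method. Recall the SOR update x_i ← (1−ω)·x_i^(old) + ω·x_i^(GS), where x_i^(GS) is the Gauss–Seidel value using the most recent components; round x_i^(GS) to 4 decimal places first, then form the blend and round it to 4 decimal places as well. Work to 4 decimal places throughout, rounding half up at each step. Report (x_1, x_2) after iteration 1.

(2.2000, 2.9200)

Iteration 1:
  x_1: GS value = (1 - (4)·-1.0000) / (7) = 0.7143;  x_1 ← (1−ω)·-3.0000 + ω·0.7143 = 2.2000
  x_2: GS value = (6 - (-3)·2.2000) / (7) = 1.8000;  x_2 ← (1−ω)·-1.0000 + ω·1.8000 = 2.9200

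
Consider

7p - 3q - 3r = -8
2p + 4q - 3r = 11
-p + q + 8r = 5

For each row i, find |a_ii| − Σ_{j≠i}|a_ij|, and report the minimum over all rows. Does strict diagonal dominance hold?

row 1: |7| − (3+3) = 1
row 2: |4| − (2+3) = -1
row 3: |8| − (1+1) = 6
minimum over rows = -1 → not strictly diagonally dominant

-1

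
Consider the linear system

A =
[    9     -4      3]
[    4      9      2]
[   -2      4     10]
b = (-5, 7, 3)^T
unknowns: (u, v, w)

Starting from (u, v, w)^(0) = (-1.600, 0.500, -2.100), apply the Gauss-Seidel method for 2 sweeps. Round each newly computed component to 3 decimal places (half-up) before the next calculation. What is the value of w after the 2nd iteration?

Iteration 1:
  u = (-5 - (-4)·0.500 - (3)·-2.100) / (9) = 0.367
  v = (7 - (4)·0.367 - (2)·-2.100) / (9) = 1.081
  w = (3 - (-2)·0.367 - (4)·1.081) / (10) = -0.059
Iteration 2:
  u = (-5 - (-4)·1.081 - (3)·-0.059) / (9) = -0.055
  v = (7 - (4)·-0.055 - (2)·-0.059) / (9) = 0.815
  w = (3 - (-2)·-0.055 - (4)·0.815) / (10) = -0.037

-0.037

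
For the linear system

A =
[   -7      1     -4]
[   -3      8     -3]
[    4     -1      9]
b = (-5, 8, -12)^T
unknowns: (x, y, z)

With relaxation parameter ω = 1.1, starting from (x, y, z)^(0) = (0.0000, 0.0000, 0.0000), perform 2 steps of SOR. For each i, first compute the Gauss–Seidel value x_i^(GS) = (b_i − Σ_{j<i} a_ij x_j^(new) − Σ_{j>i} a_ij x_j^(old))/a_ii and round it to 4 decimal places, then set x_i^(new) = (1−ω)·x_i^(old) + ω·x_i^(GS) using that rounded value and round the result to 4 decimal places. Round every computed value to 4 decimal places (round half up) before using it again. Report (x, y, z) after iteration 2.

Iteration 1:
  x: GS value = (-5 - (1)·0.0000 - (-4)·0.0000) / (-7) = 0.7143;  x ← (1−ω)·0.0000 + ω·0.7143 = 0.7857
  y: GS value = (8 - (-3)·0.7857 - (-3)·0.0000) / (8) = 1.2946;  y ← (1−ω)·0.0000 + ω·1.2946 = 1.4241
  z: GS value = (-12 - (4)·0.7857 - (-1)·1.4241) / (9) = -1.5243;  z ← (1−ω)·0.0000 + ω·-1.5243 = -1.6767
Iteration 2:
  x: GS value = (-5 - (1)·1.4241 - (-4)·-1.6767) / (-7) = 1.8758;  x ← (1−ω)·0.7857 + ω·1.8758 = 1.9848
  y: GS value = (8 - (-3)·1.9848 - (-3)·-1.6767) / (8) = 1.1155;  y ← (1−ω)·1.4241 + ω·1.1155 = 1.0846
  z: GS value = (-12 - (4)·1.9848 - (-1)·1.0846) / (9) = -2.0950;  z ← (1−ω)·-1.6767 + ω·-2.0950 = -2.1368

(1.9848, 1.0846, -2.1368)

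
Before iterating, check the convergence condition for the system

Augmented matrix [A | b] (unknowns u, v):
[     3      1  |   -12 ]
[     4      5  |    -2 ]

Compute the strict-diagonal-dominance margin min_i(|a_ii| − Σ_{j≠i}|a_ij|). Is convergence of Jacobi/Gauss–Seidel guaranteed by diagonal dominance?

row 1: |3| − (1) = 2
row 2: |5| − (4) = 1
minimum over rows = 1 → strictly diagonally dominant (convergence guaranteed)

1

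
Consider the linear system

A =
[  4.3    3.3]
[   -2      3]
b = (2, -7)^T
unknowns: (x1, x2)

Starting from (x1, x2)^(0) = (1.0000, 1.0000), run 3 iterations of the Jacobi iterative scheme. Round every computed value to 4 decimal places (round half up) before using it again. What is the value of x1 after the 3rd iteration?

2.4105

Iteration 1:
  x1 = (2 - (3.3)·1.0000) / (4.3) = -0.3023
  x2 = (-7 - (-2)·1.0000) / (3) = -1.6667
Iteration 2:
  x1 = (2 - (3.3)·-1.6667) / (4.3) = 1.7442
  x2 = (-7 - (-2)·-0.3023) / (3) = -2.5349
Iteration 3:
  x1 = (2 - (3.3)·-2.5349) / (4.3) = 2.4105
  x2 = (-7 - (-2)·1.7442) / (3) = -1.1705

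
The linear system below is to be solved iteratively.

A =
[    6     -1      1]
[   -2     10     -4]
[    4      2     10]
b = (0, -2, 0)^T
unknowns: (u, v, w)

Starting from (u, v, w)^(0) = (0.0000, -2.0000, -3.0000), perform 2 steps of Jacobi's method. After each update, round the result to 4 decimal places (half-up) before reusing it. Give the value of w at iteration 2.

Iteration 1:
  u = (0 - (-1)·-2.0000 - (1)·-3.0000) / (6) = 0.1667
  v = (-2 - (-2)·0.0000 - (-4)·-3.0000) / (10) = -1.4000
  w = (0 - (4)·0.0000 - (2)·-2.0000) / (10) = 0.4000
Iteration 2:
  u = (0 - (-1)·-1.4000 - (1)·0.4000) / (6) = -0.3000
  v = (-2 - (-2)·0.1667 - (-4)·0.4000) / (10) = -0.0067
  w = (0 - (4)·0.1667 - (2)·-1.4000) / (10) = 0.2133

0.2133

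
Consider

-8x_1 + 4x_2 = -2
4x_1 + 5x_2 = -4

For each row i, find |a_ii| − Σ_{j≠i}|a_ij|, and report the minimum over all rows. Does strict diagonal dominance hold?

row 1: |-8| − (4) = 4
row 2: |5| − (4) = 1
minimum over rows = 1 → strictly diagonally dominant (convergence guaranteed)

1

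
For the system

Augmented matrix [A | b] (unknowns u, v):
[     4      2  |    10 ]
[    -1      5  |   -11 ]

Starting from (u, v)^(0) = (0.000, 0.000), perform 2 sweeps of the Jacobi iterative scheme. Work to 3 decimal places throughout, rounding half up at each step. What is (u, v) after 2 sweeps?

Iteration 1:
  u = (10 - (2)·0.000) / (4) = 2.500
  v = (-11 - (-1)·0.000) / (5) = -2.200
Iteration 2:
  u = (10 - (2)·-2.200) / (4) = 3.600
  v = (-11 - (-1)·2.500) / (5) = -1.700

(3.600, -1.700)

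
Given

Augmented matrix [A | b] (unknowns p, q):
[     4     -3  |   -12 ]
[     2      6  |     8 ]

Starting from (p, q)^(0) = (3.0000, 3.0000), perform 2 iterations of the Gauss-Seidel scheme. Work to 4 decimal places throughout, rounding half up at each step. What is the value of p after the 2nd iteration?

Iteration 1:
  p = (-12 - (-3)·3.0000) / (4) = -0.7500
  q = (8 - (2)·-0.7500) / (6) = 1.5833
Iteration 2:
  p = (-12 - (-3)·1.5833) / (4) = -1.8125
  q = (8 - (2)·-1.8125) / (6) = 1.9375

-1.8125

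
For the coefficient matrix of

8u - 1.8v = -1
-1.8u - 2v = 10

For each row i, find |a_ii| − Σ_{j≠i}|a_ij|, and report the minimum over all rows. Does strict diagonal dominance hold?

row 1: |8| − (1.8) = 6.2
row 2: |-2| − (1.8) = 0.2
minimum over rows = 0.2 → strictly diagonally dominant (convergence guaranteed)

0.2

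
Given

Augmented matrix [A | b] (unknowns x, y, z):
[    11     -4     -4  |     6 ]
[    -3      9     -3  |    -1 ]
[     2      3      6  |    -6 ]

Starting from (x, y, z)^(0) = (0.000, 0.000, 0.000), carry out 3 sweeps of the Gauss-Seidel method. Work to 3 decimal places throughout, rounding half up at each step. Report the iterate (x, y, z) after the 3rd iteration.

(0.080, -0.353, -0.850)

Iteration 1:
  x = (6 - (-4)·0.000 - (-4)·0.000) / (11) = 0.545
  y = (-1 - (-3)·0.545 - (-3)·0.000) / (9) = 0.071
  z = (-6 - (2)·0.545 - (3)·0.071) / (6) = -1.217
Iteration 2:
  x = (6 - (-4)·0.071 - (-4)·-1.217) / (11) = 0.129
  y = (-1 - (-3)·0.129 - (-3)·-1.217) / (9) = -0.474
  z = (-6 - (2)·0.129 - (3)·-0.474) / (6) = -0.806
Iteration 3:
  x = (6 - (-4)·-0.474 - (-4)·-0.806) / (11) = 0.080
  y = (-1 - (-3)·0.080 - (-3)·-0.806) / (9) = -0.353
  z = (-6 - (2)·0.080 - (3)·-0.353) / (6) = -0.850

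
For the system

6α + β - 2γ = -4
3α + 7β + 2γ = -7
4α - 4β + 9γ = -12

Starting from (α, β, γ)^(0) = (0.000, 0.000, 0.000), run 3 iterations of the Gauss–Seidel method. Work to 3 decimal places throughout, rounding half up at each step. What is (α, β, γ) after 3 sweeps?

(-0.960, -0.311, -1.045)

Iteration 1:
  α = (-4 - (1)·0.000 - (-2)·0.000) / (6) = -0.667
  β = (-7 - (3)·-0.667 - (2)·0.000) / (7) = -0.714
  γ = (-12 - (4)·-0.667 - (-4)·-0.714) / (9) = -1.354
Iteration 2:
  α = (-4 - (1)·-0.714 - (-2)·-1.354) / (6) = -0.999
  β = (-7 - (3)·-0.999 - (2)·-1.354) / (7) = -0.185
  γ = (-12 - (4)·-0.999 - (-4)·-0.185) / (9) = -0.972
Iteration 3:
  α = (-4 - (1)·-0.185 - (-2)·-0.972) / (6) = -0.960
  β = (-7 - (3)·-0.960 - (2)·-0.972) / (7) = -0.311
  γ = (-12 - (4)·-0.960 - (-4)·-0.311) / (9) = -1.045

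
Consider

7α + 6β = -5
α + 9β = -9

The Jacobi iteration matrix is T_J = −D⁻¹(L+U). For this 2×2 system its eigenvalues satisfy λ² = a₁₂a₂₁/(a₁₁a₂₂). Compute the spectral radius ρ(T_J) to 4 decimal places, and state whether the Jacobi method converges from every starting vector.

0.3086

a₁₂a₂₁/(a₁₁a₂₂) = (6)·(1) / ((7)·(9)) = 0.095238
ρ = √|0.095238| = √0.095238 = 0.3086
ρ < 1, so Jacobi converges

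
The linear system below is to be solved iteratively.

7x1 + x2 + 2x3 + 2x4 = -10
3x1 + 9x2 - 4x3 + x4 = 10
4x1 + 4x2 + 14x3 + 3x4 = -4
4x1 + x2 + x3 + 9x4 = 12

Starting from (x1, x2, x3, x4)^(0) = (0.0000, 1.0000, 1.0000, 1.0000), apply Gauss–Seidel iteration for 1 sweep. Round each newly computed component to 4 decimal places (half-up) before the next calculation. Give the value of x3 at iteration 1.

-0.5045

Iteration 1:
  x1 = (-10 - (1)·1.0000 - (2)·1.0000 - (2)·1.0000) / (7) = -2.1429
  x2 = (10 - (3)·-2.1429 - (-4)·1.0000 - (1)·1.0000) / (9) = 2.1587
  x3 = (-4 - (4)·-2.1429 - (4)·2.1587 - (3)·1.0000) / (14) = -0.5045
  x4 = (12 - (4)·-2.1429 - (1)·2.1587 - (1)·-0.5045) / (9) = 2.1019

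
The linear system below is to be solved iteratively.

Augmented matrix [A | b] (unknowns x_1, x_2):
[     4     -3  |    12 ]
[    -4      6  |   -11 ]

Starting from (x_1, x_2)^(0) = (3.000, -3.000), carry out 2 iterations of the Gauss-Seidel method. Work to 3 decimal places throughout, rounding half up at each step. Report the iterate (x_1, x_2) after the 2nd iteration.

Iteration 1:
  x_1 = (12 - (-3)·-3.000) / (4) = 0.750
  x_2 = (-11 - (-4)·0.750) / (6) = -1.333
Iteration 2:
  x_1 = (12 - (-3)·-1.333) / (4) = 2.000
  x_2 = (-11 - (-4)·2.000) / (6) = -0.500

(2.000, -0.500)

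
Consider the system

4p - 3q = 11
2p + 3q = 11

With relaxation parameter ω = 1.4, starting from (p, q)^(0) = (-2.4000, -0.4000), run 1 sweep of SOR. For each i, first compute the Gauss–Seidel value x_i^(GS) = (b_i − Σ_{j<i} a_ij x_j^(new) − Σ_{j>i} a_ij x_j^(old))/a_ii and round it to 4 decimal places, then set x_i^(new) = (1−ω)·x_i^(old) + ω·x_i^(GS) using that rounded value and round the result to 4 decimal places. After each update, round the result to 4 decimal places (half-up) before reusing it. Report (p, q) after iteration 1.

Iteration 1:
  p: GS value = (11 - (-3)·-0.4000) / (4) = 2.4500;  p ← (1−ω)·-2.4000 + ω·2.4500 = 4.3900
  q: GS value = (11 - (2)·4.3900) / (3) = 0.7400;  q ← (1−ω)·-0.4000 + ω·0.7400 = 1.1960

(4.3900, 1.1960)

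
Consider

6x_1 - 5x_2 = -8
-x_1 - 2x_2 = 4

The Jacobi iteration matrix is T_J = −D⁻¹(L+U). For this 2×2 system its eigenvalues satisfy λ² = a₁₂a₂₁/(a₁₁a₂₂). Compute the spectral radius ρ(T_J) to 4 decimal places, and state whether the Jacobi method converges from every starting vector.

a₁₂a₂₁/(a₁₁a₂₂) = (-5)·(-1) / ((6)·(-2)) = -0.416667
ρ = √|-0.416667| = √0.416667 = 0.6455
ρ < 1, so Jacobi converges

0.6455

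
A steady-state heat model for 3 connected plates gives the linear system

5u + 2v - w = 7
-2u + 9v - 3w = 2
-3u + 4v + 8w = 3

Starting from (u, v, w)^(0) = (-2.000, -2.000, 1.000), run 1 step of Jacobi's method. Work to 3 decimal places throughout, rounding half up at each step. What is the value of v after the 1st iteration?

Iteration 1:
  u = (7 - (2)·-2.000 - (-1)·1.000) / (5) = 2.400
  v = (2 - (-2)·-2.000 - (-3)·1.000) / (9) = 0.111
  w = (3 - (-3)·-2.000 - (4)·-2.000) / (8) = 0.625

0.111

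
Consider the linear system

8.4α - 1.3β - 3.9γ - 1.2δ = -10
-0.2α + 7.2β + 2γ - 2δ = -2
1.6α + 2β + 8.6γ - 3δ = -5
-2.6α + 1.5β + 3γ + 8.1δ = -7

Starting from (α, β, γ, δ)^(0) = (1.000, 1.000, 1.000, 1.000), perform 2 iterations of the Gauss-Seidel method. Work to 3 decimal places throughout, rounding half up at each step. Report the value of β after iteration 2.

-0.548

Iteration 1:
  α = (-10 - (-1.3)·1.000 - (-3.9)·1.000 - (-1.2)·1.000) / (8.4) = -0.429
  β = (-2 - (-0.2)·-0.429 - (2)·1.000 - (-2)·1.000) / (7.2) = -0.290
  γ = (-5 - (1.6)·-0.429 - (2)·-0.290 - (-3)·1.000) / (8.6) = -0.085
  δ = (-7 - (-2.6)·-0.429 - (1.5)·-0.290 - (3)·-0.085) / (8.1) = -0.917
Iteration 2:
  α = (-10 - (-1.3)·-0.290 - (-3.9)·-0.085 - (-1.2)·-0.917) / (8.4) = -1.406
  β = (-2 - (-0.2)·-1.406 - (2)·-0.085 - (-2)·-0.917) / (7.2) = -0.548
  γ = (-5 - (1.6)·-1.406 - (2)·-0.548 - (-3)·-0.917) / (8.6) = -0.512
  δ = (-7 - (-2.6)·-1.406 - (1.5)·-0.548 - (3)·-0.512) / (8.1) = -1.024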